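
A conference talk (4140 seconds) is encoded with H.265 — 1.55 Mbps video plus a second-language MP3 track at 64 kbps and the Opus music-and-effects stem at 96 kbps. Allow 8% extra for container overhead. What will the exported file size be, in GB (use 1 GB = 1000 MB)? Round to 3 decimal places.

0.956 GB

Audio total: 64 + 96 = 160 kbps = 0.160 Mbps.
Total bitrate: 1.55 + 0.160 = 1.710 Mbps.
Stream data: 1.710 Mbps × 4140 s = 7079.4 Mb.
With 8% container overhead: ×1.08.
7,646 Mb ÷ 8 = 955.7 MB → 0.9557 GB.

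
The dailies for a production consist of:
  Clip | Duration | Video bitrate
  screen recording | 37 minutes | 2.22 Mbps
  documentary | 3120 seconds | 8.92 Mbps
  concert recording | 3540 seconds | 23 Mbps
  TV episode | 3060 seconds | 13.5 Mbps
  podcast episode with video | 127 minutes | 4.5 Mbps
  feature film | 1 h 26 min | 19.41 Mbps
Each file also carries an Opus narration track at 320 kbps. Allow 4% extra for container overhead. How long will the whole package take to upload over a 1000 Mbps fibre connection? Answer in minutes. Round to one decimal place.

Audio: 320 kbps = 0.320 Mbps.
screen recording: 2.540 Mbps × 2220 s × 1.04 = 5864.4 Mb
documentary: 9.240 Mbps × 3120 s × 1.04 = 29982.0 Mb
concert recording: 23.320 Mbps × 3540 s × 1.04 = 85854.9 Mb
TV episode: 13.820 Mbps × 3060 s × 1.04 = 43980.8 Mb
podcast episode with video: 4.820 Mbps × 7620 s × 1.04 = 38197.5 Mb
feature film: 19.730 Mbps × 5160 s × 1.04 = 105879.1 Mb
Total: 309758.6 Mb = 38719.8 MB.
At 1000 Mbps: 309758.6 / 1000 = 310 s ≈ 5.16 minutes.

5.2 minutes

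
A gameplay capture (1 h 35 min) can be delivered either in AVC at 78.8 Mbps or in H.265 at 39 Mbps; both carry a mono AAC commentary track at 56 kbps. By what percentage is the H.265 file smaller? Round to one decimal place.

50.5%

1 h 35 min = 95 min = 5700 s
Audio: 56 kbps = 0.056 Mbps.
AVC: 78.856 Mbps × 5700 s = 449479.2 Mb = 52.326 GiB.
H.265: 39.056 Mbps × 5700 s = 222619.2 Mb = 25.916 GiB.
Reduction: (1 − 25.916/52.326) × 100 = 50.47%.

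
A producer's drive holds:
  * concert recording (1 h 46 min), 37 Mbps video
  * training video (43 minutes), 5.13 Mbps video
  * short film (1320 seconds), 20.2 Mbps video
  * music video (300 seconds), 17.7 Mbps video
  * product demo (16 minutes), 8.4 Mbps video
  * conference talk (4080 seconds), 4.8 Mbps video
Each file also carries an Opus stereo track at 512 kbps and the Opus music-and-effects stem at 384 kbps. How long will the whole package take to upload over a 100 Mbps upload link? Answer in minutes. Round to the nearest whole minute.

54 minutes

Audio total: 512 + 384 = 896 kbps = 0.896 Mbps.
concert recording: 37.896 Mbps × 6360 s = 241018.6 Mb
training video: 6.026 Mbps × 2580 s = 15547.1 Mb
short film: 21.096 Mbps × 1320 s = 27846.7 Mb
music video: 18.596 Mbps × 300 s = 5578.8 Mb
product demo: 9.296 Mbps × 960 s = 8924.2 Mb
conference talk: 5.696 Mbps × 4080 s = 23239.7 Mb
Total: 322155.0 Mb = 40269.4 MB.
At 100 Mbps: 322155.0 / 100 = 3222 s ≈ 53.7 minutes.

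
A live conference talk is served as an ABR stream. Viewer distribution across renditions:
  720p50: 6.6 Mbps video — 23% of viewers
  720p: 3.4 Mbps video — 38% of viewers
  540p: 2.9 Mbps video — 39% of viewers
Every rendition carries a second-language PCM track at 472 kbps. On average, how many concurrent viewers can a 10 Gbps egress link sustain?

2266

Audio: 472 kbps = 0.472 Mbps.
Average per-viewer bitrate: 0.23×7.072 + 0.38×3.872 + 0.39×3.372 = 4.413 Mbps.
10 Gbps = 10,000 Mbps; 10,000 / 4.413 = 2266.03 → 2266.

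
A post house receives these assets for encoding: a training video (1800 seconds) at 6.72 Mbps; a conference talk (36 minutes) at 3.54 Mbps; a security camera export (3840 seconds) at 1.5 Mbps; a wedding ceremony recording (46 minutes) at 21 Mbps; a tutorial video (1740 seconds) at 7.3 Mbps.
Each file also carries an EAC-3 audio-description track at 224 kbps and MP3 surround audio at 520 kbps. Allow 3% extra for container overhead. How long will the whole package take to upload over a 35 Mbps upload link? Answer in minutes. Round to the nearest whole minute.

Audio total: 224 + 520 = 744 kbps = 0.744 Mbps.
training video: 7.464 Mbps × 1800 s × 1.03 = 13838.3 Mb
conference talk: 4.284 Mbps × 2160 s × 1.03 = 9531.0 Mb
security camera export: 2.244 Mbps × 3840 s × 1.03 = 8875.5 Mb
wedding ceremony recording: 21.744 Mbps × 2760 s × 1.03 = 61813.8 Mb
tutorial video: 8.044 Mbps × 1740 s × 1.03 = 14416.5 Mb
Total: 108475.1 Mb = 13559.4 MB.
At 35 Mbps: 108475.1 / 35 = 3099 s ≈ 51.7 minutes.

52 minutes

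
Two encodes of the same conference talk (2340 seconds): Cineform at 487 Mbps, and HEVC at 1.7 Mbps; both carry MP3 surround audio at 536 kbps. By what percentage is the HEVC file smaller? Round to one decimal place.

Audio: 536 kbps = 0.536 Mbps.
Cineform: 487.536 Mbps × 2340 s = 1140834.2 Mb = 142.604 GB.
HEVC: 2.236 Mbps × 2340 s = 5232.2 Mb = 0.654 GB.
Reduction: (1 − 0.654/142.604) × 100 = 99.54%.

99.5%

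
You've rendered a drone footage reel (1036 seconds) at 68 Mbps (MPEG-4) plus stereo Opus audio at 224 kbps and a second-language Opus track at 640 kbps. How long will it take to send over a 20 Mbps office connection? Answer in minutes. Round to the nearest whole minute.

59 minutes

Audio total: 224 + 640 = 864 kbps = 0.864 Mbps.
Total bitrate: 68.864 Mbps.
File: 68.864 Mbps × 1036 s = 71343.1 Mb.
At 20 Mbps: 71343.1 / 20 = 3567.2 s ≈ 59.5 minutes.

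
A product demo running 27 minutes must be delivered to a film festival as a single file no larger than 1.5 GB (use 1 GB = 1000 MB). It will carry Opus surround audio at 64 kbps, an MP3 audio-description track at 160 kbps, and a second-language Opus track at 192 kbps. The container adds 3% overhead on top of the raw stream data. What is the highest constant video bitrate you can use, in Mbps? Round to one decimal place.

6.8 Mbps

Budget: 1.5 GB = 12000.0 Mb.
Stream payload after overhead: 12000.0 / 1.03 = 11650.5 Mb.
27 min = 1620 s
Total bitrate budget: 11650.5 Mb / 1620 s = 7.192 Mbps.
Audio total: 64 + 160 + 192 = 416 kbps = 0.416 Mbps.
Video: 7.192 − 0.416 = 6.776 Mbps.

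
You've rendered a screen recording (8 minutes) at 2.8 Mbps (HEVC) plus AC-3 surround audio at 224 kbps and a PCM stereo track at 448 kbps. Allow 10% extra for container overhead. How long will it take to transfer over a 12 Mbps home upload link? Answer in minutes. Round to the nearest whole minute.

8 min = 480 s
Audio total: 224 + 448 = 672 kbps = 0.672 Mbps.
Total bitrate: 3.472 Mbps.
File: 3.472 Mbps × 480 s = 1666.6 Mb.
With 10% container overhead: ×1.10. → 1833.2 Mb.
At 12 Mbps: 1833.2 / 12 = 152.8 s ≈ 2.55 minutes.

3 minutes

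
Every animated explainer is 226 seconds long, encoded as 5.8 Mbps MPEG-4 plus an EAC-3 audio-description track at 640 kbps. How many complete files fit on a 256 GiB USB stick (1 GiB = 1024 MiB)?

1510

Audio: 640 kbps = 0.640 Mbps.
Total bitrate: 6.440 Mbps.
Per item: 6.440 Mbps × 226 s = 1,455 Mb = 181.9 MB.
Capacity: 256 GiB = 2,199,023 Mb; 1510.90 items → 1510 complete.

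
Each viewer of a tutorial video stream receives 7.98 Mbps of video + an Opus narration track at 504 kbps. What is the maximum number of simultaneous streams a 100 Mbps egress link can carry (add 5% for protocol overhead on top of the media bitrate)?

11

Audio: 504 kbps = 0.504 Mbps.
Per-viewer media rate: 8.484 Mbps.
On the wire with 5% overhead: 8.908 Mbps.
100 Mbps = 100.0 Mbps; 100.0 / 8.908 = 11.23 → 11 viewers.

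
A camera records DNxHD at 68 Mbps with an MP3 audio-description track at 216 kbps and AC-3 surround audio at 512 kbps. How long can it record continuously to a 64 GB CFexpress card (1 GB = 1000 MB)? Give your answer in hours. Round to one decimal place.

Audio total: 216 + 512 = 728 kbps = 0.728 Mbps.
Total bitrate: 68 + 0.728 = 68.728 Mbps.
Capacity: 64 GB = 512,000 Mb.
Recording time: 512,000 / 68.728 = 7,450 s ≈ 2.07 hours.

2.1 hours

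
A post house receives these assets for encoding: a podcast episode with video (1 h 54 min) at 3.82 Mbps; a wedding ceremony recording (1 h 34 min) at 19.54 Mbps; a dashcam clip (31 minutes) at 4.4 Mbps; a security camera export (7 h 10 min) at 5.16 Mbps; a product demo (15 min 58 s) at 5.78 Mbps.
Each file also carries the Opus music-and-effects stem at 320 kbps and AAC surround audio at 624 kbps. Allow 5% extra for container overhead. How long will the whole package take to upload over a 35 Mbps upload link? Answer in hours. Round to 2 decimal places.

Audio total: 320 + 624 = 944 kbps = 0.944 Mbps.
podcast episode with video: 4.764 Mbps × 6840 s × 1.05 = 34215.0 Mb
wedding ceremony recording: 20.484 Mbps × 5640 s × 1.05 = 121306.2 Mb
dashcam clip: 5.344 Mbps × 1860 s × 1.05 = 10436.8 Mb
security camera export: 6.104 Mbps × 25800 s × 1.05 = 165357.4 Mb
product demo: 6.724 Mbps × 958 s × 1.05 = 6763.7 Mb
Total: 338079.2 Mb = 42259.9 MB.
At 35 Mbps: 338079.2 / 35 = 9659 s ≈ 2.68 hours.

2.68 hours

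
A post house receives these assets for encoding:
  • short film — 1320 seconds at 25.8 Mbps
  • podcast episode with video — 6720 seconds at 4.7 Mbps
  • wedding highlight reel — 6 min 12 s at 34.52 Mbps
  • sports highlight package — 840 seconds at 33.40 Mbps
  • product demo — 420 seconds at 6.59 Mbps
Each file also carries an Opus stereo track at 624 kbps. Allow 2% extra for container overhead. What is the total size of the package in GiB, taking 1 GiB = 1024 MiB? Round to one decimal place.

13.7 GiB

Audio: 624 kbps = 0.624 Mbps.
short film: 26.424 Mbps × 1320 s × 1.02 = 35577.3 Mb
podcast episode with video: 5.324 Mbps × 6720 s × 1.02 = 36492.8 Mb
wedding highlight reel: 35.144 Mbps × 372 s × 1.02 = 13335.0 Mb
sports highlight package: 34.024 Mbps × 840 s × 1.02 = 29151.8 Mb
product demo: 7.214 Mbps × 420 s × 1.02 = 3090.5 Mb
Total: 117647.4 Mb = 14705.9 MB.
= 13.70 GiB.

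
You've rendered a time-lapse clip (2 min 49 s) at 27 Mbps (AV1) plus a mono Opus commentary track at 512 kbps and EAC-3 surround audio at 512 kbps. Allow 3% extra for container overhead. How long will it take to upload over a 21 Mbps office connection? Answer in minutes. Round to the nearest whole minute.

4 minutes

2 min 49 s = 169 s
Audio total: 512 + 512 = 1024 kbps = 1.024 Mbps.
Total bitrate: 28.024 Mbps.
File: 28.024 Mbps × 169 s = 4736.1 Mb.
With 3% container overhead: ×1.03. → 4878.1 Mb.
At 21 Mbps: 4878.1 / 21 = 232.3 s ≈ 3.87 minutes.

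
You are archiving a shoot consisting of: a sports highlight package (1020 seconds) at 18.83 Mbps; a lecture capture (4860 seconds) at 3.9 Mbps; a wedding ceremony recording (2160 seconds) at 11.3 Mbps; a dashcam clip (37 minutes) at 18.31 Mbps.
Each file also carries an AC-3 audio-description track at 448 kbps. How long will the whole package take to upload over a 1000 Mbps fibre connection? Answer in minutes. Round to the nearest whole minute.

Audio: 448 kbps = 0.448 Mbps.
sports highlight package: 19.278 Mbps × 1020 s = 19663.6 Mb
lecture capture: 4.348 Mbps × 4860 s = 21131.3 Mb
wedding ceremony recording: 11.748 Mbps × 2160 s = 25375.7 Mb
dashcam clip: 18.758 Mbps × 2220 s = 41642.8 Mb
Total: 107813.3 Mb = 13476.7 MB.
At 1000 Mbps: 107813.3 / 1000 = 108 s ≈ 1.8 minutes.

2 minutes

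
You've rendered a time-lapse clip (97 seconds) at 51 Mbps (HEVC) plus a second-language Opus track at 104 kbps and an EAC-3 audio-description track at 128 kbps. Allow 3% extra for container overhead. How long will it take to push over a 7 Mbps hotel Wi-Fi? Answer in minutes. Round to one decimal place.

Audio total: 104 + 128 = 232 kbps = 0.232 Mbps.
Total bitrate: 51.232 Mbps.
File: 51.232 Mbps × 97 s = 4969.5 Mb.
With 3% container overhead: ×1.03. → 5118.6 Mb.
At 7 Mbps: 5118.6 / 7 = 731.2 s ≈ 12.2 minutes.

12.2 minutes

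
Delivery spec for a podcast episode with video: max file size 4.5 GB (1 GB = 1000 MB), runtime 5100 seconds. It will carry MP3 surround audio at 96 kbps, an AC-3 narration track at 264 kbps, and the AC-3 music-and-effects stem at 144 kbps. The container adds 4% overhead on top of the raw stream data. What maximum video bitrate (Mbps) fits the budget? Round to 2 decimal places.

Budget: 4.5 GB = 36000.0 Mb.
Stream payload after overhead: 36000.0 / 1.04 = 34615.4 Mb.
Total bitrate budget: 34615.4 Mb / 5100 s = 6.787 Mbps.
Audio total: 96 + 264 + 144 = 504 kbps = 0.504 Mbps.
Video: 6.787 − 0.504 = 6.283 Mbps.

6.28 Mbps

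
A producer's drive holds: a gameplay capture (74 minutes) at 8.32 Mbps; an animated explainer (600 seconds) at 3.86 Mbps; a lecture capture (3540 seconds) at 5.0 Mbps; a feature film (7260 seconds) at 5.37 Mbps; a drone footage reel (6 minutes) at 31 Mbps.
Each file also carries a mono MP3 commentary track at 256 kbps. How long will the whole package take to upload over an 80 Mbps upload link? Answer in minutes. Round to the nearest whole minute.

Audio: 256 kbps = 0.256 Mbps.
gameplay capture: 8.576 Mbps × 4440 s = 38077.4 Mb
animated explainer: 4.116 Mbps × 600 s = 2469.6 Mb
lecture capture: 5.256 Mbps × 3540 s = 18606.2 Mb
feature film: 5.626 Mbps × 7260 s = 40844.8 Mb
drone footage reel: 31.256 Mbps × 360 s = 11252.2 Mb
Total: 111250.2 Mb = 13906.3 MB.
At 80 Mbps: 111250.2 / 80 = 1391 s ≈ 23.2 minutes.

23 minutes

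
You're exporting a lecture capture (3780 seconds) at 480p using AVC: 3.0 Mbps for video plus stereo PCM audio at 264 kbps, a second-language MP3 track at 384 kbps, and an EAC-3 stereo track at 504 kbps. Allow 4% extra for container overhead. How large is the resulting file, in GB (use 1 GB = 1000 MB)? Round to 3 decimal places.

Audio total: 264 + 384 + 504 = 1152 kbps = 1.152 Mbps.
Total bitrate: 3.0 + 1.152 = 4.152 Mbps.
Stream data: 4.152 Mbps × 3780 s = 15694.6 Mb.
With 4% container overhead: ×1.04.
16,322 Mb ÷ 8 = 2,040 MB → 2.040 GB.

2.040 GB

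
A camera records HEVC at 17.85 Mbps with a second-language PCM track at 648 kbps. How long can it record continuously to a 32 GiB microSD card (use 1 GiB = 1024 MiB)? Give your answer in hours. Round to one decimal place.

4.1 hours

Audio: 648 kbps = 0.648 Mbps.
Total bitrate: 17.85 + 0.648 = 18.498 Mbps.
Capacity: 32 GiB = 274,878 Mb.
Recording time: 274,878 / 18.498 = 14,860 s ≈ 4.13 hours.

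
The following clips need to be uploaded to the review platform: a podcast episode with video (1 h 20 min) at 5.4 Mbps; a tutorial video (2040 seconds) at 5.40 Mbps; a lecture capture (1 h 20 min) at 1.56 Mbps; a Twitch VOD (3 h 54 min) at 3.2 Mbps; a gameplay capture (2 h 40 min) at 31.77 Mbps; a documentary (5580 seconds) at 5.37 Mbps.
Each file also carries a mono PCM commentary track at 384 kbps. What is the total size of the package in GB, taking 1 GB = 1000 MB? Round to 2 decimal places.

55.00 GB

Audio: 384 kbps = 0.384 Mbps.
podcast episode with video: 5.784 Mbps × 4800 s = 27763.2 Mb
tutorial video: 5.784 Mbps × 2040 s = 11799.4 Mb
lecture capture: 1.944 Mbps × 4800 s = 9331.2 Mb
Twitch VOD: 3.584 Mbps × 14040 s = 50319.4 Mb
gameplay capture: 32.154 Mbps × 9600 s = 308678.4 Mb
documentary: 5.754 Mbps × 5580 s = 32107.3 Mb
Total: 439998.8 Mb = 54999.9 MB.
= 55.00 GB.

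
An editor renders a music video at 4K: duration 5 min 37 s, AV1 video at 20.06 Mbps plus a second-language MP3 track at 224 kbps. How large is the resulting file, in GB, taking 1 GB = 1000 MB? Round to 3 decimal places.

0.854 GB

5 min 37 s = 337 s
Audio: 224 kbps = 0.224 Mbps.
Total bitrate: 20.06 + 0.224 = 20.284 Mbps.
Stream data: 20.284 Mbps × 337 s = 6835.7 Mb.
6,836 Mb ÷ 8 = 854.5 MB → 0.8545 GB.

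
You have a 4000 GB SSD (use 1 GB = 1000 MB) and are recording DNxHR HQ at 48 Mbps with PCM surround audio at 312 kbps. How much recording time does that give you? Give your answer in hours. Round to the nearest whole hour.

184 hours

Audio: 312 kbps = 0.312 Mbps.
Total bitrate: 48 + 0.312 = 48.312 Mbps.
Capacity: 4000 GB = 32,000,000 Mb.
Recording time: 32,000,000 / 48.312 = 662,361 s ≈ 184 hours.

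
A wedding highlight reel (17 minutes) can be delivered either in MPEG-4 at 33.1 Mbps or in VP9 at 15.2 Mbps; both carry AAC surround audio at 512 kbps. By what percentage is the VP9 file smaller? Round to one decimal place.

17 min = 1020 s
Audio: 512 kbps = 0.512 Mbps.
MPEG-4: 33.612 Mbps × 1020 s = 34284.2 Mb = 3.991 GiB.
VP9: 15.712 Mbps × 1020 s = 16026.2 Mb = 1.866 GiB.
Reduction: (1 − 1.866/3.991) × 100 = 53.25%.

53.3%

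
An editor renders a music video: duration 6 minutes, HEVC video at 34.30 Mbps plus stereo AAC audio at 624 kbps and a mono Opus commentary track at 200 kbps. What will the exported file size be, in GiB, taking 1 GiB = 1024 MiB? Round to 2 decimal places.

1.47 GiB

6 min = 360 s
Audio total: 624 + 200 = 824 kbps = 0.824 Mbps.
Total bitrate: 34.30 + 0.824 = 35.124 Mbps.
Stream data: 35.124 Mbps × 360 s = 12644.6 Mb.
12,645 Mb = 1,580,580,000 bytes ÷ 1,073,741,824 = 1.472 GiB.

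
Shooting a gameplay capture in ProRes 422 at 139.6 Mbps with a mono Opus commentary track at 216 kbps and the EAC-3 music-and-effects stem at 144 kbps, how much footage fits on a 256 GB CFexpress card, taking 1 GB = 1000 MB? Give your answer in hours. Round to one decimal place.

4.1 hours

Audio total: 216 + 144 = 360 kbps = 0.360 Mbps.
Total bitrate: 139.6 + 0.360 = 139.960 Mbps.
Capacity: 256 GB = 2,048,000 Mb.
Recording time: 2,048,000 / 139.960 = 14,633 s ≈ 4.06 hours.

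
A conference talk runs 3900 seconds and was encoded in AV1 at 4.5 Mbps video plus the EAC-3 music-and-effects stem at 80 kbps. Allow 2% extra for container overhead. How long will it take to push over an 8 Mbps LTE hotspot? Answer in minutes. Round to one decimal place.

38.0 minutes

Audio: 80 kbps = 0.080 Mbps.
Total bitrate: 4.580 Mbps.
File: 4.580 Mbps × 3900 s = 17862.0 Mb.
With 2% container overhead: ×1.02. → 18219.2 Mb.
At 8 Mbps: 18219.2 / 8 = 2277.4 s ≈ 38 minutes.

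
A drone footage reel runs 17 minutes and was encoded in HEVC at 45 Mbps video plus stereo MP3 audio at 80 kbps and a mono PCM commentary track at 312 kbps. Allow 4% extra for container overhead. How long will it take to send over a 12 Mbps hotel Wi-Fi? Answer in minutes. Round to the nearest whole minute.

67 minutes

17 min = 1020 s
Audio total: 80 + 312 = 392 kbps = 0.392 Mbps.
Total bitrate: 45.392 Mbps.
File: 45.392 Mbps × 1020 s = 46299.8 Mb.
With 4% container overhead: ×1.04. → 48151.8 Mb.
At 12 Mbps: 48151.8 / 12 = 4012.7 s ≈ 66.9 minutes.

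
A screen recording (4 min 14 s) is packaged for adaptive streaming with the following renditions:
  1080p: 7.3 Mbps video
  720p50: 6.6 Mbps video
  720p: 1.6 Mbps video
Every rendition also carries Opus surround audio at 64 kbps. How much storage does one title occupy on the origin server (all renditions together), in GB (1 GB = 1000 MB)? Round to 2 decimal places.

0.50 GB

4 min 14 s = 254 s
Audio: 64 kbps = 0.064 Mbps.
Sum of rendition bitrates: (7.3+0.064) + (6.6+0.064) + (1.6+0.064) = 15.692 Mbps.
× 254 s = 3,986 Mb = 498.2 MB = 0.4982 GB.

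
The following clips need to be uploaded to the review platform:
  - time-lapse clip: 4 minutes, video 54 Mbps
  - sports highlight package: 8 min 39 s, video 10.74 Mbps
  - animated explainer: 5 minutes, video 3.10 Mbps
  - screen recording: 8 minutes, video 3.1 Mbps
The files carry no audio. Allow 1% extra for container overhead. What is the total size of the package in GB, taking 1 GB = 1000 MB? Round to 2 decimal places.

time-lapse clip: 54.000 Mbps × 240 s × 1.01 = 13089.6 Mb
sports highlight package: 10.740 Mbps × 519 s × 1.01 = 5629.8 Mb
animated explainer: 3.100 Mbps × 300 s × 1.01 = 939.3 Mb
screen recording: 3.100 Mbps × 480 s × 1.01 = 1502.9 Mb
Total: 21161.6 Mb = 2645.2 MB.
= 2.645 GB.

2.65 GB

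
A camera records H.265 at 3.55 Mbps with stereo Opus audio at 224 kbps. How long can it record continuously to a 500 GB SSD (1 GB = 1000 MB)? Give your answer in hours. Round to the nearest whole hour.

Audio: 224 kbps = 0.224 Mbps.
Total bitrate: 3.55 + 0.224 = 3.774 Mbps.
Capacity: 500 GB = 4,000,000 Mb.
Recording time: 4,000,000 / 3.774 = 1,059,883 s ≈ 294 hours.

294 hours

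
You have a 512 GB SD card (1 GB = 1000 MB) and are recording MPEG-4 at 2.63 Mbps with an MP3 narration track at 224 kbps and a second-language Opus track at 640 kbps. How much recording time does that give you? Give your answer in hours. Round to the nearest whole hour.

326 hours

Audio total: 224 + 640 = 864 kbps = 0.864 Mbps.
Total bitrate: 2.63 + 0.864 = 3.494 Mbps.
Capacity: 512 GB = 4,096,000 Mb.
Recording time: 4,096,000 / 3.494 = 1,172,295 s ≈ 326 hours.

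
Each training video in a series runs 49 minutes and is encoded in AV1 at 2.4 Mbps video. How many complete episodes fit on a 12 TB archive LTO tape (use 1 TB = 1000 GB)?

49 min = 2940 s
Per item: 2.400 Mbps × 2940 s = 7,056 Mb = 882.0 MB.
Capacity: 12 TB = 96,000,000 Mb; 13605.44 items → 13605 complete.

13605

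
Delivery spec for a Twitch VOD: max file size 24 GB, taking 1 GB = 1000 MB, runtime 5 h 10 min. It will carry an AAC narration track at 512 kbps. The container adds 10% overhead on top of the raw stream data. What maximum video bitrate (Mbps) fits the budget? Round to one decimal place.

8.9 Mbps

Budget: 24 GB = 192000.0 Mb.
Stream payload after overhead: 192000.0 / 1.10 = 174545.5 Mb.
5 h 10 min = 310 min = 18600 s
Total bitrate budget: 174545.5 Mb / 18600 s = 9.384 Mbps.
Audio: 512 kbps = 0.512 Mbps.
Video: 9.384 − 0.512 = 8.872 Mbps.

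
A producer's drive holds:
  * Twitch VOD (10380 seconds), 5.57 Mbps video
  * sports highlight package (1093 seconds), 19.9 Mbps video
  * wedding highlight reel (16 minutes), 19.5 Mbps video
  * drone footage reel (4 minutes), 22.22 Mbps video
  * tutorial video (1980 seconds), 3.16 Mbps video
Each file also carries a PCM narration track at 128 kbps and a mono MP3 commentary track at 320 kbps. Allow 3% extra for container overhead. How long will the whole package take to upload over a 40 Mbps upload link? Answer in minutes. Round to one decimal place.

50.0 minutes

Audio total: 128 + 320 = 448 kbps = 0.448 Mbps.
Twitch VOD: 6.018 Mbps × 10380 s × 1.03 = 64340.8 Mb
sports highlight package: 20.348 Mbps × 1093 s × 1.03 = 22907.6 Mb
wedding highlight reel: 19.948 Mbps × 960 s × 1.03 = 19724.6 Mb
drone footage reel: 22.668 Mbps × 240 s × 1.03 = 5603.5 Mb
tutorial video: 3.608 Mbps × 1980 s × 1.03 = 7358.2 Mb
Total: 119934.7 Mb = 14991.8 MB.
At 40 Mbps: 119934.7 / 40 = 2998 s ≈ 50 minutes.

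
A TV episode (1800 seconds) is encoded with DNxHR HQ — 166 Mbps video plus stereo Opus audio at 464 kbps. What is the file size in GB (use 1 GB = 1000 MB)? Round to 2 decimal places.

37.45 GB

Audio: 464 kbps = 0.464 Mbps.
Total bitrate: 166 + 0.464 = 166.464 Mbps.
Stream data: 166.464 Mbps × 1800 s = 299635.2 Mb.
299,635 Mb ÷ 8 = 37,454 MB → 37.45 GB.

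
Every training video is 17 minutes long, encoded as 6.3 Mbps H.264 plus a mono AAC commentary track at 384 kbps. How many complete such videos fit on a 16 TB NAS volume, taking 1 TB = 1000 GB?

17 min = 1020 s
Audio: 384 kbps = 0.384 Mbps.
Total bitrate: 6.684 Mbps.
Per item: 6.684 Mbps × 1020 s = 6,818 Mb = 852.2 MB.
Capacity: 16 TB = 128,000,000 Mb; 18774.72 items → 18774 complete.

18774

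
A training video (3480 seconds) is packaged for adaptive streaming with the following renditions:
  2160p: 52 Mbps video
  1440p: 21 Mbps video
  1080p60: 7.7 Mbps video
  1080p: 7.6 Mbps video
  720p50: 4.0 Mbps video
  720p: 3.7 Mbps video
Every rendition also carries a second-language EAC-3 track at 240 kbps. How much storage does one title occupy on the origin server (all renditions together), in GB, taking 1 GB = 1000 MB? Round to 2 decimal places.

42.39 GB

Audio: 240 kbps = 0.240 Mbps.
Sum of rendition bitrates: (52+0.240) + (21+0.240) + (7.7+0.240) + (7.6+0.240) + (4.0+0.240) + (3.7+0.240) = 97.440 Mbps.
× 3480 s = 339,091 Mb = 42,386 MB = 42.39 GB.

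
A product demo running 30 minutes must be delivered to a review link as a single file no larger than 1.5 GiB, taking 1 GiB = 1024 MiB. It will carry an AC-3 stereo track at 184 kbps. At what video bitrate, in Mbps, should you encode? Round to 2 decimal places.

Budget: 1.5 GiB = 12884.9 Mb.
30 min = 1800 s
Total bitrate budget: 12884.9 Mb / 1800 s = 7.158 Mbps.
Audio: 184 kbps = 0.184 Mbps.
Video: 7.158 − 0.184 = 6.974 Mbps.

6.97 Mbps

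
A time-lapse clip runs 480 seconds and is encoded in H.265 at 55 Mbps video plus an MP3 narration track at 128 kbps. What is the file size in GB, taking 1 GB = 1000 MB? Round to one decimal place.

Audio: 128 kbps = 0.128 Mbps.
Total bitrate: 55 + 0.128 = 55.128 Mbps.
Stream data: 55.128 Mbps × 480 s = 26461.4 Mb.
26,461 Mb ÷ 8 = 3,308 MB → 3.308 GB.

3.3 GB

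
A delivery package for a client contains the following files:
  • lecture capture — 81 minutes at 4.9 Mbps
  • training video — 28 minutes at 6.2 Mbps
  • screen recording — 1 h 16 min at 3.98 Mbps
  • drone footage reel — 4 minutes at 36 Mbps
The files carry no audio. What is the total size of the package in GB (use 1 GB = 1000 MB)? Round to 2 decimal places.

lecture capture: 4.900 Mbps × 4860 s = 23814.0 Mb
training video: 6.200 Mbps × 1680 s = 10416.0 Mb
screen recording: 3.980 Mbps × 4560 s = 18148.8 Mb
drone footage reel: 36.000 Mbps × 240 s = 8640.0 Mb
Total: 61018.8 Mb = 7627.4 MB.
= 7.627 GB.

7.63 GB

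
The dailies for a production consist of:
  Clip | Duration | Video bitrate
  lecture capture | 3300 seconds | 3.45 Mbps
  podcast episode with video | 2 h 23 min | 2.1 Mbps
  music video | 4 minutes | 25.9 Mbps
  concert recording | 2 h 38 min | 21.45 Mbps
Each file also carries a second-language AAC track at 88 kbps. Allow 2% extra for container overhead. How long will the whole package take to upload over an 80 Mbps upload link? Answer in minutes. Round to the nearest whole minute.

51 minutes

Audio: 88 kbps = 0.088 Mbps.
lecture capture: 3.538 Mbps × 3300 s × 1.02 = 11908.9 Mb
podcast episode with video: 2.188 Mbps × 8580 s × 1.02 = 19148.5 Mb
music video: 25.988 Mbps × 240 s × 1.02 = 6361.9 Mb
concert recording: 21.538 Mbps × 9480 s × 1.02 = 208263.8 Mb
Total: 245683.1 Mb = 30710.4 MB.
At 80 Mbps: 245683.1 / 80 = 3071 s ≈ 51.2 minutes.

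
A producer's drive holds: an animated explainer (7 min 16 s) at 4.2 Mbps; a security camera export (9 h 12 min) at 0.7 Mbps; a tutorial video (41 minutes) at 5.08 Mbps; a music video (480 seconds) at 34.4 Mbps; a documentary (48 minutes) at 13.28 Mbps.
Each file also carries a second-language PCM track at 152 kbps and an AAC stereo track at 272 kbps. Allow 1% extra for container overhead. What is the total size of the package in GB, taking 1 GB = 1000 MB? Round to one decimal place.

Audio total: 152 + 272 = 424 kbps = 0.424 Mbps.
animated explainer: 4.624 Mbps × 436 s × 1.01 = 2036.2 Mb
security camera export: 1.124 Mbps × 33120 s × 1.01 = 37599.1 Mb
tutorial video: 5.504 Mbps × 2460 s × 1.01 = 13675.2 Mb
music video: 34.824 Mbps × 480 s × 1.01 = 16882.7 Mb
documentary: 13.704 Mbps × 2880 s × 1.01 = 39862.2 Mb
Total: 110055.5 Mb = 13756.9 MB.
= 13.76 GB.

13.8 GB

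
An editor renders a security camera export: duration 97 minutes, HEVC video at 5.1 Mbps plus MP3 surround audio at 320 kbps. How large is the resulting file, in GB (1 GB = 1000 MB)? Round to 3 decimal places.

97 min = 5820 s
Audio: 320 kbps = 0.320 Mbps.
Total bitrate: 5.1 + 0.320 = 5.420 Mbps.
Stream data: 5.420 Mbps × 5820 s = 31544.4 Mb.
31,544 Mb ÷ 8 = 3,943 MB → 3.943 GB.

3.943 GB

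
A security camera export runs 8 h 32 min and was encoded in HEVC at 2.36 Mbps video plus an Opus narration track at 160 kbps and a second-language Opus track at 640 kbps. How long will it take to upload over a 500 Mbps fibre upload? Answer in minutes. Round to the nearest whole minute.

8 h 32 min = 512 min = 30720 s
Audio total: 160 + 640 = 800 kbps = 0.800 Mbps.
Total bitrate: 3.160 Mbps.
File: 3.160 Mbps × 30720 s = 97075.2 Mb.
At 500 Mbps: 97075.2 / 500 = 194.2 s ≈ 3.24 minutes.

3 minutes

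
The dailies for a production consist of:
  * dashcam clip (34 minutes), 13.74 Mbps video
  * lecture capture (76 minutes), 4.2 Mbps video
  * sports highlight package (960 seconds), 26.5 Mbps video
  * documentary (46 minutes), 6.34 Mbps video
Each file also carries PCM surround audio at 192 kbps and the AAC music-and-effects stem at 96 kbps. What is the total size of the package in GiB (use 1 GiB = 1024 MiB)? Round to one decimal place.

Audio total: 192 + 96 = 288 kbps = 0.288 Mbps.
dashcam clip: 14.028 Mbps × 2040 s = 28617.1 Mb
lecture capture: 4.488 Mbps × 4560 s = 20465.3 Mb
sports highlight package: 26.788 Mbps × 960 s = 25716.5 Mb
documentary: 6.628 Mbps × 2760 s = 18293.3 Mb
Total: 93092.2 Mb = 11636.5 MB.
= 10.84 GiB.

10.8 GiB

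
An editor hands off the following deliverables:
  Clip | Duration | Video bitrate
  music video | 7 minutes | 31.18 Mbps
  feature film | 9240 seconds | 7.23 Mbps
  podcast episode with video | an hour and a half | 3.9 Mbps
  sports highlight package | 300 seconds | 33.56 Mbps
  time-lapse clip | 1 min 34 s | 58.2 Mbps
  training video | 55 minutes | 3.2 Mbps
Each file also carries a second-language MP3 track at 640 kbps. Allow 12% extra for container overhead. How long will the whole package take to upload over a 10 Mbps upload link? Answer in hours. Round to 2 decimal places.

Audio: 640 kbps = 0.640 Mbps.
music video: 31.820 Mbps × 420 s × 1.12 = 14968.1 Mb
feature film: 7.870 Mbps × 9240 s × 1.12 = 81445.1 Mb
podcast episode with video: 4.540 Mbps × 5400 s × 1.12 = 27457.9 Mb
sports highlight package: 34.200 Mbps × 300 s × 1.12 = 11491.2 Mb
time-lapse clip: 58.840 Mbps × 94 s × 1.12 = 6194.7 Mb
training video: 3.840 Mbps × 3300 s × 1.12 = 14192.6 Mb
Total: 155749.6 Mb = 19468.7 MB.
At 10 Mbps: 155749.6 / 10 = 15575 s ≈ 4.33 hours.

4.33 hours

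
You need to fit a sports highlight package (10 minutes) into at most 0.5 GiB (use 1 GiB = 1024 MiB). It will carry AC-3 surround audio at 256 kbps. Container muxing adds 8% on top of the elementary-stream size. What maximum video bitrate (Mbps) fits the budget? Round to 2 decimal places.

6.37 Mbps

Budget: 0.5 GiB = 4295.0 Mb.
Stream payload after overhead: 4295.0 / 1.08 = 3976.8 Mb.
10 min = 600 s
Total bitrate budget: 3976.8 Mb / 600 s = 6.628 Mbps.
Audio: 256 kbps = 0.256 Mbps.
Video: 6.628 − 0.256 = 6.372 Mbps.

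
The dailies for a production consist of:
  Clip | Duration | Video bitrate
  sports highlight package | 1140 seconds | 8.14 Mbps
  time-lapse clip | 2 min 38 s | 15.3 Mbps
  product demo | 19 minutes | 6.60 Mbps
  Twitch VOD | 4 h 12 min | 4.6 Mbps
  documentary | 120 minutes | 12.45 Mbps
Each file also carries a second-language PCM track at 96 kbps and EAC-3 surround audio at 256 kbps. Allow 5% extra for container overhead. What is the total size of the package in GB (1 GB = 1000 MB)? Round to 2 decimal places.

Audio total: 96 + 256 = 352 kbps = 0.352 Mbps.
sports highlight package: 8.492 Mbps × 1140 s × 1.05 = 10164.9 Mb
time-lapse clip: 15.652 Mbps × 158 s × 1.05 = 2596.7 Mb
product demo: 6.952 Mbps × 1140 s × 1.05 = 8321.5 Mb
Twitch VOD: 4.952 Mbps × 15120 s × 1.05 = 78618.0 Mb
documentary: 12.802 Mbps × 7200 s × 1.05 = 96783.1 Mb
Total: 196484.2 Mb = 24560.5 MB.
= 24.56 GB.

24.56 GB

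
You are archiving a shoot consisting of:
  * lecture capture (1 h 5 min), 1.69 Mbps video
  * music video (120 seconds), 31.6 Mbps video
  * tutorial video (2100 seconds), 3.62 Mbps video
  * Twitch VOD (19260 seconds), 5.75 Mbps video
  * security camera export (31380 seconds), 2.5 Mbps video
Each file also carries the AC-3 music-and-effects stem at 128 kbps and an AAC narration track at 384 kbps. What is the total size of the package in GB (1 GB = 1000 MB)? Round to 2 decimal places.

Audio total: 128 + 384 = 512 kbps = 0.512 Mbps.
lecture capture: 2.202 Mbps × 3900 s = 8587.8 Mb
music video: 32.112 Mbps × 120 s = 3853.4 Mb
tutorial video: 4.132 Mbps × 2100 s = 8677.2 Mb
Twitch VOD: 6.262 Mbps × 19260 s = 120606.1 Mb
security camera export: 3.012 Mbps × 31380 s = 94516.6 Mb
Total: 236241.1 Mb = 29530.1 MB.
= 29.53 GB.

29.53 GB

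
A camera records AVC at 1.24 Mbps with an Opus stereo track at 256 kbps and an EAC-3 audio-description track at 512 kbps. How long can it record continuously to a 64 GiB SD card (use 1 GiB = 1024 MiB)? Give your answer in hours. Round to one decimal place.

Audio total: 256 + 512 = 768 kbps = 0.768 Mbps.
Total bitrate: 1.24 + 0.768 = 2.008 Mbps.
Capacity: 64 GiB = 549,756 Mb.
Recording time: 549,756 / 2.008 = 273,783 s ≈ 76.1 hours.

76.1 hours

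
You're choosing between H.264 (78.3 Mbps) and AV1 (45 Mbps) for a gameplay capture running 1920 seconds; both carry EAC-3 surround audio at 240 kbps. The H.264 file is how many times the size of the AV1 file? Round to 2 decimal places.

Audio: 240 kbps = 0.240 Mbps.
H.264: 78.540 Mbps × 1920 s = 150796.8 Mb = 18.850 GB.
AV1: 45.240 Mbps × 1920 s = 86860.8 Mb = 10.858 GB.
Ratio: 18.850 / 10.858 = 1.736.

1.74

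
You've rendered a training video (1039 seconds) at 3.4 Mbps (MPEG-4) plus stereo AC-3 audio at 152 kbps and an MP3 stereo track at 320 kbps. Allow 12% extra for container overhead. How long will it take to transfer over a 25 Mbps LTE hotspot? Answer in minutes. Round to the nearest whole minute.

3 minutes

Audio total: 152 + 320 = 472 kbps = 0.472 Mbps.
Total bitrate: 3.872 Mbps.
File: 3.872 Mbps × 1039 s = 4023.0 Mb.
With 12% container overhead: ×1.12. → 4505.8 Mb.
At 25 Mbps: 4505.8 / 25 = 180.2 s ≈ 3 minutes.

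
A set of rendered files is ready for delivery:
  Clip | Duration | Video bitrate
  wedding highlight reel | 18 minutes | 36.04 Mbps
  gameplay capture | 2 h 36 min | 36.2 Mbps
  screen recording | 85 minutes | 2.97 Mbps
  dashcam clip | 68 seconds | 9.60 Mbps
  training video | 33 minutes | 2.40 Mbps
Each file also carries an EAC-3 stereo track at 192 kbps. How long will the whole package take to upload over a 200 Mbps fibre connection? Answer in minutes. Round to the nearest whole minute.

33 minutes

Audio: 192 kbps = 0.192 Mbps.
wedding highlight reel: 36.232 Mbps × 1080 s = 39130.6 Mb
gameplay capture: 36.392 Mbps × 9360 s = 340629.1 Mb
screen recording: 3.162 Mbps × 5100 s = 16126.2 Mb
dashcam clip: 9.792 Mbps × 68 s = 665.9 Mb
training video: 2.592 Mbps × 1980 s = 5132.2 Mb
Total: 401683.9 Mb = 50210.5 MB.
At 200 Mbps: 401683.9 / 200 = 2008 s ≈ 33.5 minutes.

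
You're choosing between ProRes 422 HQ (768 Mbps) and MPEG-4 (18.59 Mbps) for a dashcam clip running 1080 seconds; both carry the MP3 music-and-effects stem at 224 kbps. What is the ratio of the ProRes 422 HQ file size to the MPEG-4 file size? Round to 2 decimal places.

40.83

Audio: 224 kbps = 0.224 Mbps.
ProRes 422 HQ: 768.224 Mbps × 1080 s = 829681.9 Mb = 96.588 GiB.
MPEG-4: 18.814 Mbps × 1080 s = 20319.1 Mb = 2.365 GiB.
Ratio: 96.588 / 2.365 = 40.833.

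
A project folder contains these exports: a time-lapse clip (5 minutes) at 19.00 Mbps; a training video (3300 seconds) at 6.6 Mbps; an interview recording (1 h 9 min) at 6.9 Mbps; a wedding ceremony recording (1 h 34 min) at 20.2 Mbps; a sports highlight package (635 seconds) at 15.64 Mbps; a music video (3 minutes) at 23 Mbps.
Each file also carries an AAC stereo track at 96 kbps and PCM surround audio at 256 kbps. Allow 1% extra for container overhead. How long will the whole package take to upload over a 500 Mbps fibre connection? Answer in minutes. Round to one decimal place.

Audio total: 96 + 256 = 352 kbps = 0.352 Mbps.
time-lapse clip: 19.352 Mbps × 300 s × 1.01 = 5863.7 Mb
training video: 6.952 Mbps × 3300 s × 1.01 = 23171.0 Mb
interview recording: 7.252 Mbps × 4140 s × 1.01 = 30323.5 Mb
wedding ceremony recording: 20.552 Mbps × 5640 s × 1.01 = 117072.4 Mb
sports highlight package: 15.992 Mbps × 635 s × 1.01 = 10256.5 Mb
music video: 23.352 Mbps × 180 s × 1.01 = 4245.4 Mb
Total: 190932.5 Mb = 23866.6 MB.
At 500 Mbps: 190932.5 / 500 = 382 s ≈ 6.36 minutes.

6.4 minutes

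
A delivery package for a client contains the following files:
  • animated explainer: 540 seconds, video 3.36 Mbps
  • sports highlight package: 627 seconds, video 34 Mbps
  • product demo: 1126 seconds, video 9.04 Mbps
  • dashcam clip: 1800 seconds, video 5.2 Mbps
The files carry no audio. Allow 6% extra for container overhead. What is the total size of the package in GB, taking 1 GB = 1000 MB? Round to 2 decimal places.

animated explainer: 3.360 Mbps × 540 s × 1.06 = 1923.3 Mb
sports highlight package: 34.000 Mbps × 627 s × 1.06 = 22597.1 Mb
product demo: 9.040 Mbps × 1126 s × 1.06 = 10789.8 Mb
dashcam clip: 5.200 Mbps × 1800 s × 1.06 = 9921.6 Mb
Total: 45231.7 Mb = 5654.0 MB.
= 5.654 GB.

5.65 GB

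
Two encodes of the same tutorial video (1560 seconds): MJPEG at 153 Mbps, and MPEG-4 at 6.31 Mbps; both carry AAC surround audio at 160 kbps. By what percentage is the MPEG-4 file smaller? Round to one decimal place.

95.8%

Audio: 160 kbps = 0.160 Mbps.
MJPEG: 153.160 Mbps × 1560 s = 238929.6 Mb = 29.866 GB.
MPEG-4: 6.470 Mbps × 1560 s = 10093.2 Mb = 1.262 GB.
Reduction: (1 − 1.262/29.866) × 100 = 95.78%.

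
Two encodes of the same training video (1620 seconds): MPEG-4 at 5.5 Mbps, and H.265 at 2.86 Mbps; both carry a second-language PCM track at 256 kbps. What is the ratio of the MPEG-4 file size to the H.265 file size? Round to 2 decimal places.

1.85

Audio: 256 kbps = 0.256 Mbps.
MPEG-4: 5.756 Mbps × 1620 s = 9324.7 Mb = 1.086 GiB.
H.265: 3.116 Mbps × 1620 s = 5047.9 Mb = 0.588 GiB.
Ratio: 1.086 / 0.588 = 1.847.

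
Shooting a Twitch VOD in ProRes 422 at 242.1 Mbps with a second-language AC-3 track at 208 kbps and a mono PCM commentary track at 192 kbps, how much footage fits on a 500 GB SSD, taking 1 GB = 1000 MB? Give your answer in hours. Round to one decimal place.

Audio total: 208 + 192 = 400 kbps = 0.400 Mbps.
Total bitrate: 242.1 + 0.400 = 242.500 Mbps.
Capacity: 500 GB = 4,000,000 Mb.
Recording time: 4,000,000 / 242.500 = 16,495 s ≈ 4.58 hours.

4.6 hours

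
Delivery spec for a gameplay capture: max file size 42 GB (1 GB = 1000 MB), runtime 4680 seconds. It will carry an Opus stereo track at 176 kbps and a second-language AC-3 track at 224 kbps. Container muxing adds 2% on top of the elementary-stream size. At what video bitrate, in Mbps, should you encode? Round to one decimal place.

Budget: 42 GB = 336000.0 Mb.
Stream payload after overhead: 336000.0 / 1.02 = 329411.8 Mb.
Total bitrate budget: 329411.8 Mb / 4680 s = 70.387 Mbps.
Audio total: 176 + 224 = 400 kbps = 0.400 Mbps.
Video: 70.387 − 0.400 = 69.987 Mbps.

70.0 Mbps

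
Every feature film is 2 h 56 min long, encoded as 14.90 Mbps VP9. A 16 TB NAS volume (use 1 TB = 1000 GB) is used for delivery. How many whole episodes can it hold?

2 h 56 min = 176 min = 10560 s
Per item: 14.900 Mbps × 10560 s = 157,344 Mb = 19,668 MB.
Capacity: 16 TB = 128,000,000 Mb; 813.50 items → 813 complete.

813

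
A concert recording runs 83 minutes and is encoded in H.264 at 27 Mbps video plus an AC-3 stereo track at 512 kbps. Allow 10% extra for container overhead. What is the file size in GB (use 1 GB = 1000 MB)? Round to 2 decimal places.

83 min = 4980 s
Audio: 512 kbps = 0.512 Mbps.
Total bitrate: 27 + 0.512 = 27.512 Mbps.
Stream data: 27.512 Mbps × 4980 s = 137009.8 Mb.
With 10% container overhead: ×1.10.
150,711 Mb ÷ 8 = 18,839 MB → 18.84 GB.

18.84 GB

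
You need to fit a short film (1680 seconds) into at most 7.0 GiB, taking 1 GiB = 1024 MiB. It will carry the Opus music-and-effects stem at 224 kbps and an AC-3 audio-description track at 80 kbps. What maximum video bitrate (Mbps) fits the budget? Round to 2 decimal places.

35.49 Mbps

Budget: 7.0 GiB = 60129.5 Mb.
Total bitrate budget: 60129.5 Mb / 1680 s = 35.791 Mbps.
Audio total: 224 + 80 = 304 kbps = 0.304 Mbps.
Video: 35.791 − 0.304 = 35.487 Mbps.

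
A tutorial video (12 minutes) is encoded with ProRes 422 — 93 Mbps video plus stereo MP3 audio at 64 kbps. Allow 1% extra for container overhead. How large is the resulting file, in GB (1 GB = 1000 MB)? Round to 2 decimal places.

12 min = 720 s
Audio: 64 kbps = 0.064 Mbps.
Total bitrate: 93 + 0.064 = 93.064 Mbps.
Stream data: 93.064 Mbps × 720 s = 67006.1 Mb.
With 1% container overhead: ×1.01.
67,676 Mb ÷ 8 = 8,460 MB → 8.460 GB.

8.46 GB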